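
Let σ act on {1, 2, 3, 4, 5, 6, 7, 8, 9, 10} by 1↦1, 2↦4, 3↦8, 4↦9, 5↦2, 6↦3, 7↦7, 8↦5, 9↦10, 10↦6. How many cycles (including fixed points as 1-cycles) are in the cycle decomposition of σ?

Cycle decomposition: (1) (2 4 9 10 6 3 8 5) (7).
3 cycles.

3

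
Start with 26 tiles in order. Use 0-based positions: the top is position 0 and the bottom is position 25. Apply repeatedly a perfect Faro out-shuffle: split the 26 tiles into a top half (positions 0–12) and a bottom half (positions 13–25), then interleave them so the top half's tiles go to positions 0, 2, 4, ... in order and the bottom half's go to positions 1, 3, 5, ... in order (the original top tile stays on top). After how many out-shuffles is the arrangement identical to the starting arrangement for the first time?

20

The out-shuffle permutes the 26 positions with cycle lengths [1, 1, 4, 20].
Every tile is home exactly when every cycle has completed a whole number of laps, i.e. after lcm(1, 4, 20) = 20 out-shuffles.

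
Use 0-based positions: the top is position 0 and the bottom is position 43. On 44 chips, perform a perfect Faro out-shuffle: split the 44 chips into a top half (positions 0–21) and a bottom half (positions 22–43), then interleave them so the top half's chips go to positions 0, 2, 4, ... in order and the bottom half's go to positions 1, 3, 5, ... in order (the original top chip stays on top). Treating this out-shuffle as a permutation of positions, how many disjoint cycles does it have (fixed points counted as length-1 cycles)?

Trace each unvisited position around until it returns:
(0) (1 2 4 8 16 32 ... len 14) (3 6 12 24 5 10 ... len 14) (7 14 28 13 26 9 ... len 14) (43)
5 cycles in total.

5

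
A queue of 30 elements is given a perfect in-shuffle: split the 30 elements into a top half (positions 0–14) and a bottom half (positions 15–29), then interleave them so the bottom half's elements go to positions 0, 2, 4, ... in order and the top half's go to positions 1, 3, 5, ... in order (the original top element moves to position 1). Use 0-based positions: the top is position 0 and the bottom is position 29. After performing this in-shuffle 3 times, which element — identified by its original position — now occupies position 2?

11

Work backwards from position 2, undoing one in-shuffle at a time:
2 ← 16 ← 23 ← 11
So the element now at position 2 started at position 11.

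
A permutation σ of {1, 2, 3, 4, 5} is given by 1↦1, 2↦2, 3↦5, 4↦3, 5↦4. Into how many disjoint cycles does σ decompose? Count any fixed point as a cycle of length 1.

3

Cycle decomposition: (1) (2) (3 5 4).
3 cycles.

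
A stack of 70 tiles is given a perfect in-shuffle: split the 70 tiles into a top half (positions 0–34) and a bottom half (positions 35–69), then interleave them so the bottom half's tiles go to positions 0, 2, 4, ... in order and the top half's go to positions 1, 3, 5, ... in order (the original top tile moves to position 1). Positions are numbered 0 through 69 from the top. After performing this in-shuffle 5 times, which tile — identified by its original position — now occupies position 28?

11

Work backwards from position 28, undoing one in-shuffle at a time:
28 ← 49 ← 24 ← 47 ← 23 ← 11
So the tile now at position 28 started at position 11.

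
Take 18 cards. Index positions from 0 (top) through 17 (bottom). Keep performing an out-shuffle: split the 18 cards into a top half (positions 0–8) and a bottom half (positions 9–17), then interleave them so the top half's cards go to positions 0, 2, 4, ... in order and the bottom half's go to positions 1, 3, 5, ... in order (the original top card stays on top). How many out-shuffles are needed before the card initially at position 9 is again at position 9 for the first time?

8

Follow position 9 under repeated out-shuffles:
9 → 1 → 2 → 4 → 8 → 16 → 15 → 13 → 9
It first returns after 8 out-shuffles.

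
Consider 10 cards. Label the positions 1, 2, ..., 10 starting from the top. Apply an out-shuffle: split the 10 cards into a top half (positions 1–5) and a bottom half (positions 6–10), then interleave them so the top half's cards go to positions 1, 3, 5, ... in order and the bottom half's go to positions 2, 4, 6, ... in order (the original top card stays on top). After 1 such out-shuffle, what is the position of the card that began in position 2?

Track the card's position through each out-shuffle:
2 → 3

3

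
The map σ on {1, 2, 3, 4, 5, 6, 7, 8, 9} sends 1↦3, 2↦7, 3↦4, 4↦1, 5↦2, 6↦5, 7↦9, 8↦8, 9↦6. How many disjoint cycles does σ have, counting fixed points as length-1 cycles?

3

Cycle decomposition: (1 3 4) (2 7 9 6 5) (8).
3 cycles.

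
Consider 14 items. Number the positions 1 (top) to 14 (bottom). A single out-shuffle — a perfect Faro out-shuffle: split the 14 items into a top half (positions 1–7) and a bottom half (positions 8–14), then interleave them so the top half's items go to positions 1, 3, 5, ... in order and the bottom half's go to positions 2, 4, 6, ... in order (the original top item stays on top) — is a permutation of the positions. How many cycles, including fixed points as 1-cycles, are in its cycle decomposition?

Trace each unvisited position around until it returns:
(1) (2 3 5 9 4 7 ... len 12) (14)
3 cycles in total.

3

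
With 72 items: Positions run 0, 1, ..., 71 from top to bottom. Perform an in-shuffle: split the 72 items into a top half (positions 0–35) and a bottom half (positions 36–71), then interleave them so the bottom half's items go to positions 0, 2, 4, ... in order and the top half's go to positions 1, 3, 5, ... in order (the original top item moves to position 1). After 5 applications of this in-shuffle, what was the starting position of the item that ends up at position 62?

58

Work backwards from position 62, undoing one in-shuffle at a time:
62 ← 67 ← 33 ← 16 ← 44 ← 58
So the item now at position 62 started at position 58.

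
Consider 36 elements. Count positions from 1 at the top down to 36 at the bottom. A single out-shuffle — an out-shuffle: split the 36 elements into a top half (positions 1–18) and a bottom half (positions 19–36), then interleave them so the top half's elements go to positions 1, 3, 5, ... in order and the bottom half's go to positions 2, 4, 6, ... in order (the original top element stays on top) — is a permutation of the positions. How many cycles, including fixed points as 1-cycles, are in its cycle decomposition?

7

Trace each unvisited position around until it returns:
(1) (2 3 5 9 17 33 ... len 12) (4 7 13 25 14 27 ... len 12) (6 11 21) (8 15 29 22) (16 31 26) (36)
7 cycles in total.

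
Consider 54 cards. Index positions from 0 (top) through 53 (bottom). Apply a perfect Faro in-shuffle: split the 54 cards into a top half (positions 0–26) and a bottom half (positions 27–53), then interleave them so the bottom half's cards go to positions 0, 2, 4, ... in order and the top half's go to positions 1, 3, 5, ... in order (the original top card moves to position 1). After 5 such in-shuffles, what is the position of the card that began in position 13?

7

Track the card's position through each in-shuffle:
13 → 27 → 0 → 1 → 3 → 7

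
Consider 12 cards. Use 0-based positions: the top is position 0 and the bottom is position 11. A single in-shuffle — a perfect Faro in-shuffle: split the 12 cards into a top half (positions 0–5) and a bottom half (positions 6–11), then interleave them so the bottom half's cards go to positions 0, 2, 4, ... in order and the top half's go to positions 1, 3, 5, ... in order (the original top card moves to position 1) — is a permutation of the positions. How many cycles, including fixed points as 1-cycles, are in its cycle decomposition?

1

Trace each unvisited position around until it returns:
(0 1 3 7 2 5 ... len 12)
1 cycle in total.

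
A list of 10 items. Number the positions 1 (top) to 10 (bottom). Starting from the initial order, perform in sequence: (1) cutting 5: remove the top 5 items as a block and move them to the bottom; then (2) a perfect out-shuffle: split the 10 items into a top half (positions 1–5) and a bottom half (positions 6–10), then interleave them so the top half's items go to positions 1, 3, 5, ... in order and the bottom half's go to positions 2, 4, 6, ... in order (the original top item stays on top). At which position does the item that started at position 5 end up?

Track the item from position 5 forward through each operation:
  after op 1 (cut 5): 5 → 10
  after op 2 (out-shuffle): 10 → 10

10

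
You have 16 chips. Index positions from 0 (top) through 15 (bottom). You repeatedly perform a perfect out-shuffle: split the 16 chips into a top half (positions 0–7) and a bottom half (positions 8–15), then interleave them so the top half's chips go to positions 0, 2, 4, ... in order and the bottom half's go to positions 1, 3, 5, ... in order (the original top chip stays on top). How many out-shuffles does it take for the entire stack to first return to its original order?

4

The out-shuffle permutes the 16 positions with cycle lengths [1, 1, 2, 4, 4, 4].
Every chip is home exactly when every cycle has completed a whole number of laps, i.e. after lcm(1, 2, 4) = 4 out-shuffles.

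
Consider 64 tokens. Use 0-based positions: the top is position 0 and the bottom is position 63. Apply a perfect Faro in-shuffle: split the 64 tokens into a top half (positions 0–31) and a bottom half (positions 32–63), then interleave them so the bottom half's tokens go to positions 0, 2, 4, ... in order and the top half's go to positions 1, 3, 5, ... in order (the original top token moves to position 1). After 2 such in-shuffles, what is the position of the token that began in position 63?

Track the token's position through each in-shuffle:
63 → 62 → 60

60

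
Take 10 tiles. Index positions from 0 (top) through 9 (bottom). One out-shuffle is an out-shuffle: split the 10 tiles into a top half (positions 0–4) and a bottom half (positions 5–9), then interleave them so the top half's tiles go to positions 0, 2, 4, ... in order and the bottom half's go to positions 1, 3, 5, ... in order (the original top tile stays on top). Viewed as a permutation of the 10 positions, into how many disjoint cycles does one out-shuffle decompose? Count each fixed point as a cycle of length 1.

4

Trace each unvisited position around until it returns:
(0) (1 2 4 8 7 5) (3 6) (9)
4 cycles in total.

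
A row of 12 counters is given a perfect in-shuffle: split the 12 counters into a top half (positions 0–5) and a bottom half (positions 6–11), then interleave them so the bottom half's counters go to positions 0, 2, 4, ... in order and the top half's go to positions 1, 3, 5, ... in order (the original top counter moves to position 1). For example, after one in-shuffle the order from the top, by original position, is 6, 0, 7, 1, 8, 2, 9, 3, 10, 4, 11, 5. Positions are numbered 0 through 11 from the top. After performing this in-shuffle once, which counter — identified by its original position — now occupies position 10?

11

Work backwards from position 10, undoing one in-shuffle at a time:
10 ← 11
So the counter now at position 10 started at position 11.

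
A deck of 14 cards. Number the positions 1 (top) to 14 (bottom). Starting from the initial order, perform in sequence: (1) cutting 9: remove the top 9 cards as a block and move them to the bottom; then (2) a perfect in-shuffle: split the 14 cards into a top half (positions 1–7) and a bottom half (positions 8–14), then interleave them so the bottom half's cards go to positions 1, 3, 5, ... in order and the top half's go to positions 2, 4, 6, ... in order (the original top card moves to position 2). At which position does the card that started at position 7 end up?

9

Track the card from position 7 forward through each operation:
  after op 1 (cut 9): 7 → 12
  after op 2 (in-shuffle): 12 → 9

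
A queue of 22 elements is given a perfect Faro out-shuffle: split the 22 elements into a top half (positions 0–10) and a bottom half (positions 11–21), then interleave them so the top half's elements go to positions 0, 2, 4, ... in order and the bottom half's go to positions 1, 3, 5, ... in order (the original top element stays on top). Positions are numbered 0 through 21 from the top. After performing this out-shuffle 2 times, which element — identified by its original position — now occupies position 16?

4

Work backwards from position 16, undoing one out-shuffle at a time:
16 ← 8 ← 4
So the element now at position 16 started at position 4.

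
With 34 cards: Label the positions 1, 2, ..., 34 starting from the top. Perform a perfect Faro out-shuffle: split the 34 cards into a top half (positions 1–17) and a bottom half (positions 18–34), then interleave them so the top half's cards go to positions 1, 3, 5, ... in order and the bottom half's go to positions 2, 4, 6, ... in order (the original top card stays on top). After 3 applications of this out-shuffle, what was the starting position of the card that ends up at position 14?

15

Work backwards from position 14, undoing one out-shuffle at a time:
14 ← 24 ← 29 ← 15
So the card now at position 14 started at position 15.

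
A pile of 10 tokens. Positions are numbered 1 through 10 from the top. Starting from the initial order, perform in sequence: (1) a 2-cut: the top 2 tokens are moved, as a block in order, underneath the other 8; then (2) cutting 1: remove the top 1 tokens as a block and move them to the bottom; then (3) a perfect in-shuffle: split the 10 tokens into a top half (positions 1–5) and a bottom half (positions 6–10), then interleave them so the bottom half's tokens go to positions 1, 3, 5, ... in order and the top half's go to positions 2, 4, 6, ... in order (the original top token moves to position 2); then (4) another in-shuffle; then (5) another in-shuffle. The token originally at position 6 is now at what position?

2

Track the token from position 6 forward through each operation:
  after op 1 (cut 2): 6 → 4
  after op 2 (cut 1): 4 → 3
  after op 3 (in-shuffle): 3 → 6
  after op 4 (in-shuffle): 6 → 1
  after op 5 (in-shuffle): 1 → 2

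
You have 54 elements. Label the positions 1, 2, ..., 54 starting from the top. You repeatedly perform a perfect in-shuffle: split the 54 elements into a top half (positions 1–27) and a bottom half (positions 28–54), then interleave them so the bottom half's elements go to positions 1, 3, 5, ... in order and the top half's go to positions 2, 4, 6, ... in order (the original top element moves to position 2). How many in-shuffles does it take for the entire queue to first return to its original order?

The in-shuffle permutes the 54 positions with cycle lengths [4, 10, 20, 20].
Every element is home exactly when every cycle has completed a whole number of laps, i.e. after lcm(4, 10, 20) = 20 in-shuffles.

20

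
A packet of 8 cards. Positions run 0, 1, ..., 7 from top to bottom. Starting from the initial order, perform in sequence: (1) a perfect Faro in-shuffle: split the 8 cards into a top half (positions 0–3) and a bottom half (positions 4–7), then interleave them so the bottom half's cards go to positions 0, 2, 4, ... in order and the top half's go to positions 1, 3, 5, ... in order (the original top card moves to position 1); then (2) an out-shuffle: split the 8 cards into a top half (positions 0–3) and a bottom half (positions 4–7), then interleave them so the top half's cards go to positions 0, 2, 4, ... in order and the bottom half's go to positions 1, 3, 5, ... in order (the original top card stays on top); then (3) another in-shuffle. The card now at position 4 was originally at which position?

1

Undo the operations in reverse order, starting from position 4:
  undo op 3 (in-shuffle, from bottom half): 4 ← 6
  undo op 2 (out-shuffle, from top half): 6 ← 3
  undo op 1 (in-shuffle, from top half): 3 ← 1
So the card at position 4 came from original position 1.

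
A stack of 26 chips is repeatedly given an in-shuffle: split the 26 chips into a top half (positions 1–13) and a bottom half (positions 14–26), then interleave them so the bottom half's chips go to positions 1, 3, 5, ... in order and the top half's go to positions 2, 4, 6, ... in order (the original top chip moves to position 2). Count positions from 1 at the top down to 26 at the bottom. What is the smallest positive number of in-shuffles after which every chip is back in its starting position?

18

The in-shuffle permutes the 26 positions with cycle lengths [2, 6, 18].
Every chip is home exactly when every cycle has completed a whole number of laps, i.e. after lcm(2, 6, 18) = 18 in-shuffles.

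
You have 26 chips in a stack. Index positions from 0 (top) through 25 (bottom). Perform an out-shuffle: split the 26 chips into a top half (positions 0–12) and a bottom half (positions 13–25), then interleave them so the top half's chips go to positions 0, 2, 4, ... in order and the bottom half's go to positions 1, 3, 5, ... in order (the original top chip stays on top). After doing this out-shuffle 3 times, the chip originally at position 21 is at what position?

Track the chip's position through each out-shuffle:
21 → 17 → 9 → 18

18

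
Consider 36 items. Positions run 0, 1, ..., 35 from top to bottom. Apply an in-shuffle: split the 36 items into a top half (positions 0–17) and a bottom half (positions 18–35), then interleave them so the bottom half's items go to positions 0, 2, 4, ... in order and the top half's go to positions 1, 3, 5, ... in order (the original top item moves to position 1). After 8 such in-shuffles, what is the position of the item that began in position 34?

Track the item's position through each in-shuffle:
34 → 32 → 28 → 20 → 4 → 9 → 19 → 2 → 5

5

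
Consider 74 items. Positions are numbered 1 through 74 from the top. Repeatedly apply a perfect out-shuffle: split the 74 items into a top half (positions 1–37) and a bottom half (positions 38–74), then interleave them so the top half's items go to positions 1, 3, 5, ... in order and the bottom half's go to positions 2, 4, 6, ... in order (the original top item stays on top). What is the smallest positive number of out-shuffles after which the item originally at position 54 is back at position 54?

9

Follow position 54 under repeated out-shuffles:
54 → 34 → 67 → 60 → 46 → 18 → 35 → 69 → 64 → 54
It first returns after 9 out-shuffles.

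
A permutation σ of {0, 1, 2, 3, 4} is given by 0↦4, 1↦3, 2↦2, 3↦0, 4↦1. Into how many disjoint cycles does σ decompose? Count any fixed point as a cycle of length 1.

2

Cycle decomposition: (0 4 1 3) (2).
2 cycles.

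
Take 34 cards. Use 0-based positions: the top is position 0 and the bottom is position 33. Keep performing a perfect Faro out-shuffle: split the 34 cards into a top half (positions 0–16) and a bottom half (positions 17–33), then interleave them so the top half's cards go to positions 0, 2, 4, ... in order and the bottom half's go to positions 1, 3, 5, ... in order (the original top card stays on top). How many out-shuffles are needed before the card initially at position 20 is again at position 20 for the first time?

Follow position 20 under repeated out-shuffles:
20 → 7 → 14 → 28 → 23 → 13 → 26 → 19 → 5 → 10 → 20
It first returns after 10 out-shuffles.

10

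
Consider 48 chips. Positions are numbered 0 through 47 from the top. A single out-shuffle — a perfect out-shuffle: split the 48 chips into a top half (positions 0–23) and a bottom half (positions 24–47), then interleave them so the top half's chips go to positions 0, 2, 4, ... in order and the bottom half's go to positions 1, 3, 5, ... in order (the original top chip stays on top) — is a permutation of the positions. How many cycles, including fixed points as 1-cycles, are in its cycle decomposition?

4

Trace each unvisited position around until it returns:
(0) (1 2 4 8 16 32 ... len 23) (5 10 20 40 33 19 ... len 23) (47)
4 cycles in total.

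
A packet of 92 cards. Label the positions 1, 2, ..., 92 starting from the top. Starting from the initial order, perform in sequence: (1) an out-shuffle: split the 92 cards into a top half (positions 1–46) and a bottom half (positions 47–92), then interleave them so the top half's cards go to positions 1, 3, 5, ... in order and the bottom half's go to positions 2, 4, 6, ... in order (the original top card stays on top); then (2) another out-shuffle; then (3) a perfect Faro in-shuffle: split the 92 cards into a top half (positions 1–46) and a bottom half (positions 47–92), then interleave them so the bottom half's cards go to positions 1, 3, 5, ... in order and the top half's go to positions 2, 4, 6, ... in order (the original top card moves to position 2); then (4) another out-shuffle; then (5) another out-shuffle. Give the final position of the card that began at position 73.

Track the card from position 73 forward through each operation:
  after op 1 (out-shuffle): 73 → 54
  after op 2 (out-shuffle): 54 → 16
  after op 3 (in-shuffle): 16 → 32
  after op 4 (out-shuffle): 32 → 63
  after op 5 (out-shuffle): 63 → 34

34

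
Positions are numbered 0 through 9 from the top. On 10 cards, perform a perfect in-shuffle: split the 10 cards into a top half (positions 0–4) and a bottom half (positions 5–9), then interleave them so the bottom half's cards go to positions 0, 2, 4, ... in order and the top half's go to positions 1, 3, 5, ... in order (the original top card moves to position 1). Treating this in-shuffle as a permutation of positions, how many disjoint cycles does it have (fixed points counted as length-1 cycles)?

1

Trace each unvisited position around until it returns:
(0 1 3 7 4 9 8 6 2 5)
1 cycle in total.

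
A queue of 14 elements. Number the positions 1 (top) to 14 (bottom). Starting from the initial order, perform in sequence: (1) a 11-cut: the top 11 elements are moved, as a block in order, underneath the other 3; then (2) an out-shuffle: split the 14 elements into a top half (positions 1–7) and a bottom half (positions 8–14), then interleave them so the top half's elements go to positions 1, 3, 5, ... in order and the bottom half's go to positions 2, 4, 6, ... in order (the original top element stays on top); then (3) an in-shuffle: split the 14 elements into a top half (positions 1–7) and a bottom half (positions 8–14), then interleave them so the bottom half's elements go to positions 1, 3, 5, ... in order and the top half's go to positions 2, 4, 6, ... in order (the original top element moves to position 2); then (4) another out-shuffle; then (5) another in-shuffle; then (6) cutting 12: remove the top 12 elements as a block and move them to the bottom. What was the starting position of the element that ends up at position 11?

Undo the operations in reverse order, starting from position 11:
  undo op 6 (cut 12): 11 ← 9
  undo op 5 (in-shuffle, from bottom half): 9 ← 12
  undo op 4 (out-shuffle, from bottom half): 12 ← 13
  undo op 3 (in-shuffle, from bottom half): 13 ← 14
  undo op 2 (out-shuffle, from bottom half): 14 ← 14
  undo op 1 (cut 11): 14 ← 11
So the element at position 11 came from original position 11.

11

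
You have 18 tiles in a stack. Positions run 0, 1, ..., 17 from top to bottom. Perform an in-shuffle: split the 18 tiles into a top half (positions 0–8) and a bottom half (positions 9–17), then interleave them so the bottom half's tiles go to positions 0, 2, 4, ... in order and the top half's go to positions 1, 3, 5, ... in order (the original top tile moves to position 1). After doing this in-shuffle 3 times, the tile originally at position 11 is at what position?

0

Track the tile's position through each in-shuffle:
11 → 4 → 9 → 0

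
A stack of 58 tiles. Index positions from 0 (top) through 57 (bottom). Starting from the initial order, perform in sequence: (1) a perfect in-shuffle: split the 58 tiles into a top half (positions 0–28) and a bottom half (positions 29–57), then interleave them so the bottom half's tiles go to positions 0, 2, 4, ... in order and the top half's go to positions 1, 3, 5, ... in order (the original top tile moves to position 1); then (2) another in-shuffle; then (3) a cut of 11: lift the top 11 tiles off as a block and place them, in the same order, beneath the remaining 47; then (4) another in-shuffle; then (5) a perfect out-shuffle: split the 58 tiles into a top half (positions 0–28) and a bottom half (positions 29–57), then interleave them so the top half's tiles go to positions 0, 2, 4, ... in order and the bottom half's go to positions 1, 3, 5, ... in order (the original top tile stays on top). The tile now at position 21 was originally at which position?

Undo the operations in reverse order, starting from position 21:
  undo op 5 (out-shuffle, from bottom half): 21 ← 39
  undo op 4 (in-shuffle, from top half): 39 ← 19
  undo op 3 (cut 11): 19 ← 30
  undo op 2 (in-shuffle, from bottom half): 30 ← 44
  undo op 1 (in-shuffle, from bottom half): 44 ← 51
So the tile at position 21 came from original position 51.

51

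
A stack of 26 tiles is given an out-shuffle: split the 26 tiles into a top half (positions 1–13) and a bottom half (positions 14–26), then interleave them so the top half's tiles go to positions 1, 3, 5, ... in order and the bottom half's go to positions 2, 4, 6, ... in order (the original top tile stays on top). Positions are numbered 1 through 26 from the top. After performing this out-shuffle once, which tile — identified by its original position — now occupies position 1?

Work backwards from position 1, undoing one out-shuffle at a time:
1 ← 1
So the tile now at position 1 started at position 1.

1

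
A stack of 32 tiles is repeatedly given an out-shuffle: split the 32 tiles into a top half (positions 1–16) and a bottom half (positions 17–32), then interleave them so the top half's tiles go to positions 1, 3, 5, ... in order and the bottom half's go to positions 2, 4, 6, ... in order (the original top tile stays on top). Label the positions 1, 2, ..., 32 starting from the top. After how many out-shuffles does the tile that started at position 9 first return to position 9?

Follow position 9 under repeated out-shuffles:
9 → 17 → 2 → 3 → 5 → 9
It first returns after 5 out-shuffles.

5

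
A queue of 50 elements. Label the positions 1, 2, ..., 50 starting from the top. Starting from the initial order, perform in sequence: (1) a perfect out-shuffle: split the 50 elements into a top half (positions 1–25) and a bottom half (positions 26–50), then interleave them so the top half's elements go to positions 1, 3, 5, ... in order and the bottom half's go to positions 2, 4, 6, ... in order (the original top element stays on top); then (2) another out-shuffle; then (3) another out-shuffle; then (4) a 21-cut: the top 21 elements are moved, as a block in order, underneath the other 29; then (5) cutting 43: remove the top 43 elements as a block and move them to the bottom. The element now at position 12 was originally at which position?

Undo the operations in reverse order, starting from position 12:
  undo op 5 (cut 43): 12 ← 5
  undo op 4 (cut 21): 5 ← 26
  undo op 3 (out-shuffle, from bottom half): 26 ← 38
  undo op 2 (out-shuffle, from bottom half): 38 ← 44
  undo op 1 (out-shuffle, from bottom half): 44 ← 47
So the element at position 12 came from original position 47.

47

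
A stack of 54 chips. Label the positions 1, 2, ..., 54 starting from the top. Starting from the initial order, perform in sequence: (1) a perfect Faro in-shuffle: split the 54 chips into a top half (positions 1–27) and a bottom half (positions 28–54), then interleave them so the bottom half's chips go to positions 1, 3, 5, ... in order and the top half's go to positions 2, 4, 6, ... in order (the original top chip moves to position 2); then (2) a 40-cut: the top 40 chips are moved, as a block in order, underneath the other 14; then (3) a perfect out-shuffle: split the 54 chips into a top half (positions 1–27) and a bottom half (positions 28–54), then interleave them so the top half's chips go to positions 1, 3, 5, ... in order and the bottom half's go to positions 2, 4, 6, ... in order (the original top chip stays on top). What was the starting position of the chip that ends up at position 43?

Undo the operations in reverse order, starting from position 43:
  undo op 3 (out-shuffle, from top half): 43 ← 22
  undo op 2 (cut 40): 22 ← 8
  undo op 1 (in-shuffle, from top half): 8 ← 4
So the chip at position 43 came from original position 4.

4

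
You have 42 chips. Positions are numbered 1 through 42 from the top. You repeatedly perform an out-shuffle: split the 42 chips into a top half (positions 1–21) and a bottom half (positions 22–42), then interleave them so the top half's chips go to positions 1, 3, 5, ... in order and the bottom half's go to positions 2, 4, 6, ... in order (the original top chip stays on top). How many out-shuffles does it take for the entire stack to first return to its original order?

The out-shuffle permutes the 42 positions with cycle lengths [1, 1, 20, 20].
Every chip is home exactly when every cycle has completed a whole number of laps, i.e. after lcm(1, 20) = 20 out-shuffles.

20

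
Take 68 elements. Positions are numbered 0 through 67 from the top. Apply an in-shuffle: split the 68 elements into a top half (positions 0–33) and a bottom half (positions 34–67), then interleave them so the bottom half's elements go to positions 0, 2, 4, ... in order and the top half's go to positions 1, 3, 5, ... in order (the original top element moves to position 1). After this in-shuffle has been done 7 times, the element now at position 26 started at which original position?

17

Work backwards from position 26, undoing one in-shuffle at a time:
26 ← 47 ← 23 ← 11 ← 5 ← 2 ← 35 ← 17
So the element now at position 26 started at position 17.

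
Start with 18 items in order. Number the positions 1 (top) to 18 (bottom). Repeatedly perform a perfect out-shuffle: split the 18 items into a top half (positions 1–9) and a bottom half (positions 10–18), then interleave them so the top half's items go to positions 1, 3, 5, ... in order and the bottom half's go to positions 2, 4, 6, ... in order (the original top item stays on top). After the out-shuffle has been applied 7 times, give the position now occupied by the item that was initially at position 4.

11

Track the item's position through each out-shuffle:
4 → 7 → 13 → 8 → 15 → 12 → 6 → 11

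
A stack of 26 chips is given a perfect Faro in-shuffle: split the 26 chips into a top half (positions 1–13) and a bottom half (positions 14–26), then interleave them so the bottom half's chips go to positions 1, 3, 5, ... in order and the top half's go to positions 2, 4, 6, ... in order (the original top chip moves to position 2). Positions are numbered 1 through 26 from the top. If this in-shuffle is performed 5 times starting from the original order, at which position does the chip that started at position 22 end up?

Track the chip's position through each in-shuffle:
22 → 17 → 7 → 14 → 1 → 2

2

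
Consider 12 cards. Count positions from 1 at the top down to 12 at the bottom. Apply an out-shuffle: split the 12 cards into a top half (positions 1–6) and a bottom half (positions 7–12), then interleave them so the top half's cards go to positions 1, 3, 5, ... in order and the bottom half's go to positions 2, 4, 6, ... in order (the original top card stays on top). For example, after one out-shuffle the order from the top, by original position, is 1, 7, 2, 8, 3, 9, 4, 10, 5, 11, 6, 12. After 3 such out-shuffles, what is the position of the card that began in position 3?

Track the card's position through each out-shuffle:
3 → 5 → 9 → 6

6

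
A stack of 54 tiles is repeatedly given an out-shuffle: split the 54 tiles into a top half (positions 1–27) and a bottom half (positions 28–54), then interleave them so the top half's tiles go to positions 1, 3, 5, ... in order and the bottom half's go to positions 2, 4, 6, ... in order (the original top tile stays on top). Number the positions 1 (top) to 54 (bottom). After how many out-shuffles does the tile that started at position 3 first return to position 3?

Follow position 3 under repeated out-shuffles:
3 → 5 → 9 → 17 → 33 → 12 → 23 → 45 → ... → 3 (length 52)
It first returns after 52 out-shuffles.

52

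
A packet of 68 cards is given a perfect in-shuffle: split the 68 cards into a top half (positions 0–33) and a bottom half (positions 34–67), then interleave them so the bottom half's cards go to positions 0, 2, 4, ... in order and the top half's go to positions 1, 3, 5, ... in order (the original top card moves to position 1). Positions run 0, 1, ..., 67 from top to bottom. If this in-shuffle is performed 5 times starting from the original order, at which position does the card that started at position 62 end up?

14

Track the card's position through each in-shuffle:
62 → 56 → 44 → 20 → 41 → 14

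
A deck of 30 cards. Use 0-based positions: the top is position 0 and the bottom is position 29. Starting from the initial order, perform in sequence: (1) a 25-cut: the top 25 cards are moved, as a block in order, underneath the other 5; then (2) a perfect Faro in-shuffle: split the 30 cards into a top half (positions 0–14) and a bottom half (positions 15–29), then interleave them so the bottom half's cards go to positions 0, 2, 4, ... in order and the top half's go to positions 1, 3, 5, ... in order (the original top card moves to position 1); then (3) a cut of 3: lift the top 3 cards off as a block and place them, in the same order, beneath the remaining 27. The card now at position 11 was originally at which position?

17

Undo the operations in reverse order, starting from position 11:
  undo op 3 (cut 3): 11 ← 14
  undo op 2 (in-shuffle, from bottom half): 14 ← 22
  undo op 1 (cut 25): 22 ← 17
So the card at position 11 came from original position 17.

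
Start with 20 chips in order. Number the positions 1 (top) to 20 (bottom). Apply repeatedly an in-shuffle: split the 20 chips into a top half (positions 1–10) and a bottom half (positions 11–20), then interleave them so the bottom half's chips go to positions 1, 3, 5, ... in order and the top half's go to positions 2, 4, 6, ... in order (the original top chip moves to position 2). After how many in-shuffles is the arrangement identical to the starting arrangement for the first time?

6

The in-shuffle permutes the 20 positions with cycle lengths [2, 3, 3, 6, 6].
Every chip is home exactly when every cycle has completed a whole number of laps, i.e. after lcm(2, 3, 6) = 6 in-shuffles.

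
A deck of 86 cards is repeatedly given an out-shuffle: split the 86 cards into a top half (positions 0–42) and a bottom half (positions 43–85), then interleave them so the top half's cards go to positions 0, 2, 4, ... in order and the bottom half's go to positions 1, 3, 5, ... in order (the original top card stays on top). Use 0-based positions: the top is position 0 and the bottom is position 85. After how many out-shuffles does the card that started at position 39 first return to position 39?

8

Follow position 39 under repeated out-shuffles:
39 → 78 → 71 → 57 → 29 → 58 → 31 → 62 → 39
It first returns after 8 out-shuffles.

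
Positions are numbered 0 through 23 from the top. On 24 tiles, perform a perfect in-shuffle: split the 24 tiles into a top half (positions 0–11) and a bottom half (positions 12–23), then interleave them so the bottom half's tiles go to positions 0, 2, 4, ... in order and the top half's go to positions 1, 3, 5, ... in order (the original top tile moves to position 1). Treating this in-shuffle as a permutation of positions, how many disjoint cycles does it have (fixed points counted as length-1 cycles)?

2

Trace each unvisited position around until it returns:
(0 1 3 7 15 6 ... len 20) (4 9 19 14)
2 cycles in total.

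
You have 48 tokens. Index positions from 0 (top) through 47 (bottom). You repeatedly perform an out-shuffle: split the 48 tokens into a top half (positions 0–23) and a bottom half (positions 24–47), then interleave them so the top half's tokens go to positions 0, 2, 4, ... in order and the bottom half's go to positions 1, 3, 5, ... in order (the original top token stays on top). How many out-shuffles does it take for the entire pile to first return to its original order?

The out-shuffle permutes the 48 positions with cycle lengths [1, 1, 23, 23].
Every token is home exactly when every cycle has completed a whole number of laps, i.e. after lcm(1, 23) = 23 out-shuffles.

23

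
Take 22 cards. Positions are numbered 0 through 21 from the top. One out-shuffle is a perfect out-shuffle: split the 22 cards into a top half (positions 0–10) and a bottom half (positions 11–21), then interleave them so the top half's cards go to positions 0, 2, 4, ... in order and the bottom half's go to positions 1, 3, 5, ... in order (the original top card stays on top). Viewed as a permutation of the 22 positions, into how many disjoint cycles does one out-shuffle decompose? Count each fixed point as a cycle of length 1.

7

Trace each unvisited position around until it returns:
(0) (1 2 4 8 16 11) (3 6 12) (5 10 20 19 17 13) (7 14) (9 18 15) (21)
7 cycles in total.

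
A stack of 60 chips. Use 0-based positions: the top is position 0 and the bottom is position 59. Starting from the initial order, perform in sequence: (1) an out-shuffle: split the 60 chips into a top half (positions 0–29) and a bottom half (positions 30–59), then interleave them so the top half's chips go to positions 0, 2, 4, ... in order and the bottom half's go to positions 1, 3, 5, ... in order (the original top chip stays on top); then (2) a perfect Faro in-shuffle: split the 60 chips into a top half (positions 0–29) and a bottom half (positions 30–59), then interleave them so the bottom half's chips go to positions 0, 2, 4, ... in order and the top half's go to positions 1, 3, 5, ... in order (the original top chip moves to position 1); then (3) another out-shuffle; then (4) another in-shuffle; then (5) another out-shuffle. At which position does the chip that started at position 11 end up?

Track the chip from position 11 forward through each operation:
  after op 1 (out-shuffle): 11 → 22
  after op 2 (in-shuffle): 22 → 45
  after op 3 (out-shuffle): 45 → 31
  after op 4 (in-shuffle): 31 → 2
  after op 5 (out-shuffle): 2 → 4

4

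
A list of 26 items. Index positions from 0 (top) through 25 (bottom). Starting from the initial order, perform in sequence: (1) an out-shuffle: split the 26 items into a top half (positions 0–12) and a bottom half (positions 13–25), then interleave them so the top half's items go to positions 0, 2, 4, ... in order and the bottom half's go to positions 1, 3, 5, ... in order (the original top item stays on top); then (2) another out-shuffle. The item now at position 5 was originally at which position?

Undo the operations in reverse order, starting from position 5:
  undo op 2 (out-shuffle, from bottom half): 5 ← 15
  undo op 1 (out-shuffle, from bottom half): 15 ← 20
So the item at position 5 came from original position 20.

20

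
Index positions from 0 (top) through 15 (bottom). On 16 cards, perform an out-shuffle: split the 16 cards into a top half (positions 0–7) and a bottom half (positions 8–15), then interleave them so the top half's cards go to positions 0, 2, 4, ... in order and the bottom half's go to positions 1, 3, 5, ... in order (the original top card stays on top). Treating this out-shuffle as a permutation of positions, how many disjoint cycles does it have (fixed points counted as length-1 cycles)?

Trace each unvisited position around until it returns:
(0) (1 2 4 8) (3 6 12 9) (5 10) (7 14 13 11) (15)
6 cycles in total.

6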